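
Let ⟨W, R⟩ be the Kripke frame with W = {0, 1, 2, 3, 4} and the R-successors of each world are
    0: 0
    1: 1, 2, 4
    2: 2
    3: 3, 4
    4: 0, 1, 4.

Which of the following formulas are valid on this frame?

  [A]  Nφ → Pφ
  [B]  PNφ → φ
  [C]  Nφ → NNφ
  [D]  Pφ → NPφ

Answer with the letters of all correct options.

R is not symmetric: 1 R 2 but not 2 R 1.
R is not transitive: 1 R 4 and 4 R 0 but not 1 R 0.
R is not euclidean: 1 R 2 and 1 R 1 but not 2 R 1.
R is serial: every world has an R-successor.
(A) Nφ → Pφ (axiom D) characterises the serial frames. R is serial — valid.
(B) PNφ → φ is the dual of axiom B; it is valid on a frame exactly when R is symmetric. R is not symmetric, so not valid.
(C) Nφ → NNφ (axiom 4) characterises the transitive frames. R is not transitive — not valid.
(D) axiom 5: valid iff R is euclidean. R is not euclidean — not valid.

A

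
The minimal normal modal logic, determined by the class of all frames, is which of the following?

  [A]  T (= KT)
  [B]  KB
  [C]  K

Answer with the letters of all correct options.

C

(A) T (= KT) is determined by the class of reflexive frames.
(B) KB is determined by the class of symmetric frames.
(C) K is determined by exactly this class.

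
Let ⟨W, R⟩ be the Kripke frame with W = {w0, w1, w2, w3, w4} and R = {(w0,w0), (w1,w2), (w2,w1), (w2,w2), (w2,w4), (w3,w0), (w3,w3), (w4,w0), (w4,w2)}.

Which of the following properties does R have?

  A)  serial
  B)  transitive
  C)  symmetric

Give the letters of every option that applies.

(A) serial: every world has an R-successor.
(B) not transitive: w1 R w2 and w2 R w1 but not w1 R w1.
(C) not symmetric: w3 R w0 but not w0 R w3.

A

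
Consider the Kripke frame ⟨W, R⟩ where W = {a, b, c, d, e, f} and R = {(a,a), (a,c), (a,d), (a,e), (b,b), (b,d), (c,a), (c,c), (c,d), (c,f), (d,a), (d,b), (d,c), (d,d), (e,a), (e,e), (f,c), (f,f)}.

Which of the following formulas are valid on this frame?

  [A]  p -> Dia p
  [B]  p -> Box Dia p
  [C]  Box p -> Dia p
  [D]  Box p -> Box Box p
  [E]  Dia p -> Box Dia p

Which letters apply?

R is reflexive: each world relates to itself.
R is symmetric: every R-edge is matched by its reverse.
R is not transitive: a R c and c R f but not a R f.
R is not euclidean: a R c and a R e but not c R e.
R is serial: every world has an R-successor.
(A) p -> Dia p (the dual of axiom T) characterises the reflexive frames. R is reflexive — valid.
(B) axiom B: valid iff R is symmetric. R is symmetric — valid.
(C) Box p -> Dia p is axiom D, which corresponds to seriality. R is serial — valid.
(D) axiom 4: valid iff R is transitive. R is not transitive — not valid.
(E) Dia p -> Box Dia p is axiom 5, which corresponds to the euclidean property. R is not euclidean — not valid.

A, B, C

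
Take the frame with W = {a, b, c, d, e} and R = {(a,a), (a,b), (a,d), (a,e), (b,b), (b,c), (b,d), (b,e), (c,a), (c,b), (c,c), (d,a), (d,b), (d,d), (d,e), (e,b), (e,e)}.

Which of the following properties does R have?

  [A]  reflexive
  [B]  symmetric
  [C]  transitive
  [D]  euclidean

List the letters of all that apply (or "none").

(A) reflexive: each world relates to itself.
(B) not symmetric: a R b but not b R a.
(C) not transitive: a R b and b R c but not a R c.
(D) not euclidean: a R b and a R a but not b R a.

A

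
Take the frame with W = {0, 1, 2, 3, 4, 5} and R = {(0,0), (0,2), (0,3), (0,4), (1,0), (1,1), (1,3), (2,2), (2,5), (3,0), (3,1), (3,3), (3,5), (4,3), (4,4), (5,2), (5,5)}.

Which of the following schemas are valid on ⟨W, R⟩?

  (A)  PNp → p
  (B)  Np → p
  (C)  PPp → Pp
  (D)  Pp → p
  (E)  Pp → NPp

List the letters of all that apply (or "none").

B

R is reflexive: each world relates to itself.
R is not symmetric: 0 R 2 but not 2 R 0.
R is not transitive: 0 R 2 and 2 R 5 but not 0 R 5.
R is not euclidean: 0 R 2 and 0 R 0 but not 2 R 0.
R is not a subset of the identity: 0 R 2 with 0 ≠ 2.
(A) PNp → p is the dual of axiom B; it is valid on a frame exactly when R is symmetric. R is not symmetric, so not valid.
(B) Np → p is axiom T, which corresponds to reflexivity. R is reflexive — valid.
(C) PPp → Pp (the dual of axiom 4) characterises the transitive frames. R is not transitive — not valid.
(D) Pp → p is the converse of T; it holds exactly when R ⊆ identity. Here R ⊄ identity — not valid.
(E) axiom 5: valid iff R is euclidean. R is not euclidean — not valid.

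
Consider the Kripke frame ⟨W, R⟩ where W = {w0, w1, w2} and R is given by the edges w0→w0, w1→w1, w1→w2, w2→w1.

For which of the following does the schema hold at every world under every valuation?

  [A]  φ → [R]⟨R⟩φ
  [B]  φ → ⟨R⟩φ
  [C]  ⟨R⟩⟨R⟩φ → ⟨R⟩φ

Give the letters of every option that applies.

R is not reflexive: not w2 R w2.
R is symmetric: every R-edge is matched by its reverse.
R is not transitive: w2 R w1 and w1 R w2 but not w2 R w2.
(A) φ → [R]⟨R⟩φ (axiom B) characterises the symmetric frames. R is symmetric — valid.
(B) the dual of axiom T: valid iff R is reflexive. R is not reflexive — not valid.
(C) ⟨R⟩⟨R⟩φ → ⟨R⟩φ is the dual of axiom 4, which corresponds to transitivity. R is not transitive — not valid.

A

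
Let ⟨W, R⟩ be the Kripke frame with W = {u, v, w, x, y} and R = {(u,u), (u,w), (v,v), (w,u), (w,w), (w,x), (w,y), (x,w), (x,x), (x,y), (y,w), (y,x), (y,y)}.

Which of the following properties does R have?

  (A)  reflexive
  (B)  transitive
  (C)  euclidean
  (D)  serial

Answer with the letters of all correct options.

(A) reflexive: each world relates to itself.
(B) not transitive: u R w and w R x but not u R x.
(C) not euclidean: w R u and w R x but not u R x.
(D) serial: every world has an R-successor.

A, D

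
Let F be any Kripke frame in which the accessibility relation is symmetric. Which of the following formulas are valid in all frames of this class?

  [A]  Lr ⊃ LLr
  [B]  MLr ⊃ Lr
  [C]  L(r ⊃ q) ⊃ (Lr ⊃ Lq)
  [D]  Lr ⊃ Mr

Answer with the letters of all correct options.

(A) Lr ⊃ LLr is axiom 4, which corresponds to transitivity. Such an R need not be transitive — not valid.
(B) MLr ⊃ Lr is the dual of axiom 5, which corresponds to the euclidean property. Such an R need not be euclidean — not valid.
(C) L(r ⊃ q) ⊃ (Lr ⊃ Lq) is axiom K, valid on every Kripke frame — valid.
(D) axiom D: valid iff R is serial. Such an R need not be serial — not valid.

C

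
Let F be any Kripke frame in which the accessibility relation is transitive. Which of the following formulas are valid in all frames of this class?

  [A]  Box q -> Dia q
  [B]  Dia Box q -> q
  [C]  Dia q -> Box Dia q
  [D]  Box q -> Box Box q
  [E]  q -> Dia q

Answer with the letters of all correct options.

(A) Box q -> Dia q is axiom D, which corresponds to seriality. Such an R need not be serial — not valid.
(B) Dia Box q -> q (the dual of axiom B) characterises the symmetric frames. Such an R need not be symmetric — not valid.
(C) Dia q -> Box Dia q (axiom 5) characterises the euclidean frames. Such an R need not be euclidean — not valid.
(D) axiom 4: valid iff R is transitive. Every such R is transitive — valid.
(E) q -> Dia q is the dual of axiom T; it is valid on a frame exactly when R is reflexive. Such an R need not be reflexive, so not valid.

D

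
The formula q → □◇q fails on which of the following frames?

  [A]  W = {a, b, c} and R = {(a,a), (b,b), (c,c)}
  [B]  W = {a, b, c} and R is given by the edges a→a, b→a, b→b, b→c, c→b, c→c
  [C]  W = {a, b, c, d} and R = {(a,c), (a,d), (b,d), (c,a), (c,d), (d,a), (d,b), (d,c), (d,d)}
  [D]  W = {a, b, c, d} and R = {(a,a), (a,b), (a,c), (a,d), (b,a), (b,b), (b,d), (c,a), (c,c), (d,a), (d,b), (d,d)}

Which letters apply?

The schema q → □◇q is axiom B; it is valid on a frame iff R is symmetric.
(A) R is symmetric (every R-edge is matched by its reverse), so the schema is valid here.
(B) R is not symmetric (b R a but not a R b), so the schema fails here.
(C) R is symmetric (every R-edge is matched by its reverse), so the schema is valid here.
(D) R is symmetric (every R-edge is matched by its reverse), so the schema is valid here.

B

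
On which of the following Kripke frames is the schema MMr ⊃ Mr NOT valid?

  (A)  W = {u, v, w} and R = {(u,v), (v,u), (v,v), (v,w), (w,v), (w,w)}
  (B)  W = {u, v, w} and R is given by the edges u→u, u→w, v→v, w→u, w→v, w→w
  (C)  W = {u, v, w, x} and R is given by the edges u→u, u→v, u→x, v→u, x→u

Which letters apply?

The schema MMr ⊃ Mr is the dual of axiom 4; it is valid on a frame iff R is transitive.
(A) R is not transitive (u R v and v R u but not u R u), so the schema fails here.
(B) R is not transitive (u R w and w R v but not u R v), so the schema fails here.
(C) R is not transitive (v R u and u R v but not v R v), so the schema fails here.

A, B, C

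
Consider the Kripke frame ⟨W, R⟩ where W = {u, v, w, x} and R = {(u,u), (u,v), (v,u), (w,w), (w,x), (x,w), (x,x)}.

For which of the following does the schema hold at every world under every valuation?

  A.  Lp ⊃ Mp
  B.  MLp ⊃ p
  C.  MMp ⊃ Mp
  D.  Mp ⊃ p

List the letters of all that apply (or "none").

R is symmetric: every R-edge is matched by its reverse.
R is not transitive: v R u and u R v but not v R v.
R is serial: every world has an R-successor.
R is not a subset of the identity: u R v with u ≠ v.
(A) axiom D: valid iff R is serial. R is serial — valid.
(B) MLp ⊃ p (the dual of axiom B) characterises the symmetric frames. R is symmetric — valid.
(C) the dual of axiom 4: valid iff R is transitive. R is not transitive — not valid.
(D) Mp ⊃ p (the converse of T) corresponds to R being a subset of the identity. Here R ⊄ identity, so not valid.

A, B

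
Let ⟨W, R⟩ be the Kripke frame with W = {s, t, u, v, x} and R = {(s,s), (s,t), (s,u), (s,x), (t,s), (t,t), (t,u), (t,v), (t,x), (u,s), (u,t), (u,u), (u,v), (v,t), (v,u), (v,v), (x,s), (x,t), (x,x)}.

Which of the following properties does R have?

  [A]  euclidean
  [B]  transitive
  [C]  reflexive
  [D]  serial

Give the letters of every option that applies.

C, D

(A) not euclidean: s R u and s R x but not u R x.
(B) not transitive: s R t and t R v but not s R v.
(C) reflexive: each world relates to itself.
(D) serial: every world has an R-successor.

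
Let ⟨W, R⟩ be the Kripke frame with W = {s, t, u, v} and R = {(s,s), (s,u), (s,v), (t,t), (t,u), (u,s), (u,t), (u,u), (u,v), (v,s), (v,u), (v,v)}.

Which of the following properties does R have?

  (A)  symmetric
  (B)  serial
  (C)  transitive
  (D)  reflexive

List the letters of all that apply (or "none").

(A) symmetric: every R-edge is matched by its reverse.
(B) serial: every world has an R-successor.
(C) not transitive: s R u and u R t but not s R t.
(D) reflexive: each world relates to itself.

A, B, D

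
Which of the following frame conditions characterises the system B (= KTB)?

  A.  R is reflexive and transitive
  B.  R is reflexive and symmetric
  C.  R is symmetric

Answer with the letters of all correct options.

(A) this class determines S4, not B (= KTB).
(B) B (= KTB) is sound and complete for exactly this class.
(C) this class determines KB, not B (= KTB).

B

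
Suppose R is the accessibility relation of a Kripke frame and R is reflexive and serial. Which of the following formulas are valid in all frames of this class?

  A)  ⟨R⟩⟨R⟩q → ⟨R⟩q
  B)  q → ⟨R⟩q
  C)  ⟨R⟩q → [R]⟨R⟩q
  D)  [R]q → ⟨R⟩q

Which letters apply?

(A) ⟨R⟩⟨R⟩q → ⟨R⟩q is the dual of axiom 4, which corresponds to transitivity. Such an R need not be transitive — not valid.
(B) q → ⟨R⟩q (the dual of axiom T) characterises the reflexive frames. Every such R is reflexive — valid.
(C) ⟨R⟩q → [R]⟨R⟩q is axiom 5, which corresponds to the euclidean property. Such an R need not be euclidean — not valid.
(D) [R]q → ⟨R⟩q is axiom D; it is valid on a frame exactly when R is serial. Every such R is serial, so valid.

B, D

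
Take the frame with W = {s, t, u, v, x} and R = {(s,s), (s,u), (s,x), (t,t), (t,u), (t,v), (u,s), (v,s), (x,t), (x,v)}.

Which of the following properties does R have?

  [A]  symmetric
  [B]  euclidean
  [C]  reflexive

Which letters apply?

(A) not symmetric: s R x but not x R s.
(B) not euclidean: s R u and s R x but not u R x.
(C) not reflexive: not u R u.

none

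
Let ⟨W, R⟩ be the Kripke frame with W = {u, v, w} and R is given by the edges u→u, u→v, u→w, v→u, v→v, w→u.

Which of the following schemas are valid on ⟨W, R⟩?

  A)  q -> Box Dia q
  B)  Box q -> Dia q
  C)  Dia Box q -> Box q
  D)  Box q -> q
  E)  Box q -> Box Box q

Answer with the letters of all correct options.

A, B

R is not reflexive: not w R w.
R is symmetric: every R-edge is matched by its reverse.
R is not transitive: v R u and u R w but not v R w.
R is not euclidean: u R v and u R w but not v R w.
R is serial: every world has an R-successor.
(A) q -> Box Dia q is axiom B, which corresponds to symmetry. R is symmetric — valid.
(B) Box q -> Dia q is axiom D; it is valid on a frame exactly when R is serial. R is serial, so valid.
(C) Dia Box q -> Box q is the dual of axiom 5; it is valid on a frame exactly when R is euclidean. R is not euclidean, so not valid.
(D) Box q -> q is axiom T; it is valid on a frame exactly when R is reflexive. R is not reflexive, so not valid.
(E) Box q -> Box Box q is axiom 4, which corresponds to transitivity. R is not transitive — not valid.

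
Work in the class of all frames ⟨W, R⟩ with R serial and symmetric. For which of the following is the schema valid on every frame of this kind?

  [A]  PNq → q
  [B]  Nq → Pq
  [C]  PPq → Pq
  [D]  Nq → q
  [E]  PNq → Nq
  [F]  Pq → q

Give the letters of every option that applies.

(A) PNq → q (the dual of axiom B) characterises the symmetric frames. Every such R is symmetric — valid.
(B) Nq → Pq is axiom D; it is valid on a frame exactly when R is serial. Every such R is serial, so valid.
(C) PPq → Pq is the dual of axiom 4, which corresponds to transitivity. Such an R need not be transitive — not valid.
(D) Nq → q is axiom T, which corresponds to reflexivity. Such an R need not be reflexive — not valid.
(E) PNq → Nq is the dual of axiom 5; it is valid on a frame exactly when R is euclidean. Such an R need not be euclidean, so not valid.
(F) Pq → q (the converse of T) corresponds to R being a subset of the identity. Such an R need not be a subset of the identity, so not valid.

A, B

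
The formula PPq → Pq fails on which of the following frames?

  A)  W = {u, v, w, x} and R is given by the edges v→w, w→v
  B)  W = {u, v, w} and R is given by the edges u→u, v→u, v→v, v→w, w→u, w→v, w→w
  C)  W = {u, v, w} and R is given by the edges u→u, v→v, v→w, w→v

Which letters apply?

The schema PPq → Pq is the dual of axiom 4; it is valid on a frame iff R is transitive.
(A) R is not transitive (v R w and w R v but not v R v), so the schema fails here.
(B) R is transitive (R is closed under composition), so the schema is valid here.
(C) R is not transitive (w R v and v R w but not w R w), so the schema fails here.

A, C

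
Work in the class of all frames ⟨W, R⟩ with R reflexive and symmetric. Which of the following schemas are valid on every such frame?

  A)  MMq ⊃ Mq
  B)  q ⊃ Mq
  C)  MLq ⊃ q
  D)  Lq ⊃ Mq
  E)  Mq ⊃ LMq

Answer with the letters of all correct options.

Reflexive relations are serial.
(A) MMq ⊃ Mq is the dual of axiom 4; it is valid on a frame exactly when R is transitive. Such an R need not be transitive, so not valid.
(B) q ⊃ Mq is the dual of axiom T, which corresponds to reflexivity. Every such R is reflexive — valid.
(C) MLq ⊃ q is the dual of axiom B, which corresponds to symmetry. Every such R is symmetric — valid.
(D) Lq ⊃ Mq (axiom D) characterises the serial frames. Every such R is serial — valid.
(E) axiom 5: valid iff R is euclidean. Such an R need not be euclidean — not valid.

B, C, D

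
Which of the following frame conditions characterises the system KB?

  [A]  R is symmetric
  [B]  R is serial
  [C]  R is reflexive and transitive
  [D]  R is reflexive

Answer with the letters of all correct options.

A

(A) KB is sound and complete for exactly this class.
(B) this class determines D, not KB.
(C) this class determines S4, not KB.
(D) this class determines T (= KT), not KB.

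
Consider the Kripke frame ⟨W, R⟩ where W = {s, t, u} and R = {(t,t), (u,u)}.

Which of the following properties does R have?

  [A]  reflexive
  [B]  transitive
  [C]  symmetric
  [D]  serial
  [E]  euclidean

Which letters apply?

(A) not reflexive: not s R s.
(B) transitive: R is closed under composition.
(C) symmetric: every R-edge is matched by its reverse.
(D) not serial: s has no R-successor.
(E) euclidean: any two R-successors of the same world are R-related.

B, C, E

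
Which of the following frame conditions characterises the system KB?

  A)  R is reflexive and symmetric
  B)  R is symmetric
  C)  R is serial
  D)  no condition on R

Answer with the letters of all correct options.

B

(A) this class determines B (= KTB), not KB.
(B) KB is sound and complete for exactly this class.
(C) this class determines D, not KB.
(D) this class determines K, not KB.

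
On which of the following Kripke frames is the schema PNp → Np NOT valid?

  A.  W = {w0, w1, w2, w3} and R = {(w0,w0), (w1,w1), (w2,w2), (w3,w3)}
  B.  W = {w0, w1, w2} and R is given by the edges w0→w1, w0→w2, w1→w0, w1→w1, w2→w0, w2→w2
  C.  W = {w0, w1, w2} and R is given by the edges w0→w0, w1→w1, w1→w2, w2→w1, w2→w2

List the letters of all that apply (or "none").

B

The schema PNp → Np is the dual of axiom 5; it is valid on a frame iff R is euclidean.
(A) R is euclidean (any two R-successors of the same world are R-related), so the schema is valid here.
(B) R is not euclidean (w0 R w1 and w0 R w2 but not w1 R w2), so the schema fails here.
(C) R is euclidean (any two R-successors of the same world are R-related), so the schema is valid here.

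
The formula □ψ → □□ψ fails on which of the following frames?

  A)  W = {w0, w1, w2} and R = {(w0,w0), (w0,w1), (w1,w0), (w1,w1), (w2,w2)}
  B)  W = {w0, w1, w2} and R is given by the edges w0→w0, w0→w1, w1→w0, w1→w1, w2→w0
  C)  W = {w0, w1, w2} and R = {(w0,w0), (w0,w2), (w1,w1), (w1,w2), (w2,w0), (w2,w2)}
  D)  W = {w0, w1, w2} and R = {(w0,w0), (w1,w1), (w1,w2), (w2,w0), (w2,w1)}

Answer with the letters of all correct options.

B, C, D

The schema □ψ → □□ψ is axiom 4; it is valid on a frame iff R is transitive.
(A) R is transitive (R is closed under composition), so the schema is valid here.
(B) R is not transitive (w2 R w0 and w0 R w1 but not w2 R w1), so the schema fails here.
(C) R is not transitive (w1 R w2 and w2 R w0 but not w1 R w0), so the schema fails here.
(D) R is not transitive (w1 R w2 and w2 R w0 but not w1 R w0), so the schema fails here.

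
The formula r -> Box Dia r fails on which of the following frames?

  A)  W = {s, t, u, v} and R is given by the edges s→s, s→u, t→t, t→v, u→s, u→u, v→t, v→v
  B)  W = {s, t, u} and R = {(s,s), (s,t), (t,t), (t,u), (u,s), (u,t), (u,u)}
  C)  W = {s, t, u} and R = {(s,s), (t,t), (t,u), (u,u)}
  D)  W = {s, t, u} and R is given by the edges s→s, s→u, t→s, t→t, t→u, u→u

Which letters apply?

B, C, D

The schema r -> Box Dia r is axiom B; it is valid on a frame iff R is symmetric.
(A) R is symmetric (every R-edge is matched by its reverse), so the schema is valid here.
(B) R is not symmetric (s R t but not t R s), so the schema fails here.
(C) R is not symmetric (t R u but not u R t), so the schema fails here.
(D) R is not symmetric (s R u but not u R s), so the schema fails here.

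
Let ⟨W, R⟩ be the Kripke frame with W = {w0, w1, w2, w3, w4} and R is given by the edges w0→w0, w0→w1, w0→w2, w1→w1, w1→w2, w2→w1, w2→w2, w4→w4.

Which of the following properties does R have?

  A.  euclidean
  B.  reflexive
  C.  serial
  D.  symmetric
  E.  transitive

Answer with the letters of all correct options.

(A) not euclidean: w0 R w1 and w0 R w0 but not w1 R w0.
(B) not reflexive: not w3 R w3.
(C) not serial: w3 has no R-successor.
(D) not symmetric: w0 R w1 but not w1 R w0.
(E) transitive: R is closed under composition.

E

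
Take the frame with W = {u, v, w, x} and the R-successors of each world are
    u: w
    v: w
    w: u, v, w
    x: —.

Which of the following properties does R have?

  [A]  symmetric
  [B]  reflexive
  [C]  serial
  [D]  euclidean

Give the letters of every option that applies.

A

(A) symmetric: every R-edge is matched by its reverse.
(B) not reflexive: not u R u.
(C) not serial: x has no R-successor.
(D) not euclidean: w R u and w R v but not u R v.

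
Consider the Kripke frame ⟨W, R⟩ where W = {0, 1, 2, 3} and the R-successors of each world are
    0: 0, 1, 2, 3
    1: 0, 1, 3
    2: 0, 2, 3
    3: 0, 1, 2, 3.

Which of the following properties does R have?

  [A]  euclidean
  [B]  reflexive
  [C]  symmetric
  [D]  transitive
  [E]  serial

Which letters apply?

(A) not euclidean: 0 R 1 and 0 R 2 but not 1 R 2.
(B) reflexive: each world relates to itself.
(C) symmetric: every R-edge is matched by its reverse.
(D) not transitive: 1 R 0 and 0 R 2 but not 1 R 2.
(E) serial: every world has an R-successor.

B, C, E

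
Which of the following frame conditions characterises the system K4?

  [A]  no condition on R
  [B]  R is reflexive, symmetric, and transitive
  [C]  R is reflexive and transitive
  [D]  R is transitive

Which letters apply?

D

(A) this class determines K, not K4.
(B) this class determines S5, not K4.
(C) this class determines S4, not K4.
(D) K4 is sound and complete for exactly this class.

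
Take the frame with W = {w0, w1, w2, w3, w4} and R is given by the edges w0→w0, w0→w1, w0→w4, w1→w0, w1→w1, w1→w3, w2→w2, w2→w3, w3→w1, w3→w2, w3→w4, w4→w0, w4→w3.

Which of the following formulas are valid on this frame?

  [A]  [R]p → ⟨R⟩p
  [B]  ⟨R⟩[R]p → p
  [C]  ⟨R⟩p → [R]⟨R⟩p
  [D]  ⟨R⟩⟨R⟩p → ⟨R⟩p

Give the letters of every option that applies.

A, B

R is symmetric: every R-edge is matched by its reverse.
R is not transitive: w0 R w1 and w1 R w3 but not w0 R w3.
R is not euclidean: w0 R w1 and w0 R w4 but not w1 R w4.
R is serial: every world has an R-successor.
(A) [R]p → ⟨R⟩p is axiom D, which corresponds to seriality. R is serial — valid.
(B) ⟨R⟩[R]p → p is the dual of axiom B; it is valid on a frame exactly when R is symmetric. R is symmetric, so valid.
(C) axiom 5: valid iff R is euclidean. R is not euclidean — not valid.
(D) the dual of axiom 4: valid iff R is transitive. R is not transitive — not valid.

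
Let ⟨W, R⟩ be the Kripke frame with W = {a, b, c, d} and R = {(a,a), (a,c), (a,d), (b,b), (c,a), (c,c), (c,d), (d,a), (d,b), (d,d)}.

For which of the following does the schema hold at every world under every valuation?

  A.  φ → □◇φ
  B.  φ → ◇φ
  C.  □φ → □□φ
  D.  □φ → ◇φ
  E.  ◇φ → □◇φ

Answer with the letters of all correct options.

B, D

R is reflexive: each world relates to itself.
R is not symmetric: c R d but not d R c.
R is not transitive: a R d and d R b but not a R b.
R is not euclidean: a R d and a R c but not d R c.
R is serial: every world has an R-successor.
(A) axiom B: valid iff R is symmetric. R is not symmetric — not valid.
(B) φ → ◇φ (the dual of axiom T) characterises the reflexive frames. R is reflexive — valid.
(C) □φ → □□φ (axiom 4) characterises the transitive frames. R is not transitive — not valid.
(D) axiom D: valid iff R is serial. R is serial — valid.
(E) axiom 5: valid iff R is euclidean. R is not euclidean — not valid.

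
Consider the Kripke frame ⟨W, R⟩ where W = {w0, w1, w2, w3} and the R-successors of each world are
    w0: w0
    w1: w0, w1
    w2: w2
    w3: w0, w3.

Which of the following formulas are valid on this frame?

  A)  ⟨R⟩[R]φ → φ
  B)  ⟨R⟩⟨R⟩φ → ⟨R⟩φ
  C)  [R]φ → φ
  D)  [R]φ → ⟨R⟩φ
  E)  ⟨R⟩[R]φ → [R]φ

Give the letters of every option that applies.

B, C, D

R is reflexive: each world relates to itself.
R is not symmetric: w1 R w0 but not w0 R w1.
R is transitive: R is closed under composition.
R is not euclidean: w1 R w0 and w1 R w1 but not w0 R w1.
R is serial: every world has an R-successor.
(A) ⟨R⟩[R]φ → φ (the dual of axiom B) characterises the symmetric frames. R is not symmetric — not valid.
(B) ⟨R⟩⟨R⟩φ → ⟨R⟩φ (the dual of axiom 4) characterises the transitive frames. R is transitive — valid.
(C) [R]φ → φ is axiom T, which corresponds to reflexivity. R is reflexive — valid.
(D) axiom D: valid iff R is serial. R is serial — valid.
(E) ⟨R⟩[R]φ → [R]φ is the dual of axiom 5; it is valid on a frame exactly when R is euclidean. R is not euclidean, so not valid.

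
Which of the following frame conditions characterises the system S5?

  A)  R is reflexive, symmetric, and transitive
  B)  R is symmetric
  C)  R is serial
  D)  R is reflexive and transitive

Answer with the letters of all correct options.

A

(A) S5 is sound and complete for exactly this class.
(B) this class determines KB, not S5.
(C) this class determines D, not S5.
(D) this class determines S4, not S5.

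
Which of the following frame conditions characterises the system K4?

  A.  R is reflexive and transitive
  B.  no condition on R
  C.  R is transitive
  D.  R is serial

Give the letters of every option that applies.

(A) this class determines S4, not K4.
(B) this class determines K, not K4.
(C) K4 is sound and complete for exactly this class.
(D) this class determines D, not K4.

C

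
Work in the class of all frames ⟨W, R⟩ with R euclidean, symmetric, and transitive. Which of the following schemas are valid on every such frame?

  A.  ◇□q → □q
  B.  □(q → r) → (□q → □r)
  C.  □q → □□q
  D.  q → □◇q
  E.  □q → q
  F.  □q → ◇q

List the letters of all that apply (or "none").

A, B, C, D

(A) ◇□q → □q is the dual of axiom 5, which corresponds to the euclidean property. Every such R is euclidean — valid.
(B) this is just K, valid on every normal frame.
(C) □q → □□q is axiom 4; it is valid on a frame exactly when R is transitive. Every such R is transitive, so valid.
(D) axiom B: valid iff R is symmetric. Every such R is symmetric — valid.
(E) □q → q (axiom T) characterises the reflexive frames. Such an R need not be reflexive — not valid.
(F) axiom D: valid iff R is serial. Such an R need not be serial — not valid.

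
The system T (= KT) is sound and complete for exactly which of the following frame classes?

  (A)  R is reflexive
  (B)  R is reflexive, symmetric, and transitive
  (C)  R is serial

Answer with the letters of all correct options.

A

(A) T (= KT) is sound and complete for exactly this class.
(B) this class determines S5, not T (= KT).
(C) this class determines D, not T (= KT).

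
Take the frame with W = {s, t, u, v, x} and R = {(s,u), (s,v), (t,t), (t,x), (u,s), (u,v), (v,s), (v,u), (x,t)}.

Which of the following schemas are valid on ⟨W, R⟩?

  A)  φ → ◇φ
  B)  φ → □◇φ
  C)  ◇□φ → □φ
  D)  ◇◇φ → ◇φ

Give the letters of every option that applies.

R is not reflexive: not s R s.
R is symmetric: every R-edge is matched by its reverse.
R is not transitive: s R u and u R s but not s R s.
R is not euclidean: s R u and s R u but not u R u.
(A) φ → ◇φ is the dual of axiom T, which corresponds to reflexivity. R is not reflexive — not valid.
(B) φ → □◇φ is axiom B, which corresponds to symmetry. R is symmetric — valid.
(C) the dual of axiom 5: valid iff R is euclidean. R is not euclidean — not valid.
(D) ◇◇φ → ◇φ (the dual of axiom 4) characterises the transitive frames. R is not transitive — not valid.

B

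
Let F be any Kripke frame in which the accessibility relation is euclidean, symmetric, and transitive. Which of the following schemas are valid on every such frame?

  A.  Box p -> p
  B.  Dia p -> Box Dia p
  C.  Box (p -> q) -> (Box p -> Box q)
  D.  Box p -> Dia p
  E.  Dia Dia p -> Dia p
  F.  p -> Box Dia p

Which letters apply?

(A) Box p -> p (axiom T) characterises the reflexive frames. Such an R need not be reflexive — not valid.
(B) Dia p -> Box Dia p (axiom 5) characterises the euclidean frames. Every such R is euclidean — valid.
(C) Box (p -> q) -> (Box p -> Box q) is axiom K, valid on every Kripke frame — valid.
(D) Box p -> Dia p (axiom D) characterises the serial frames. Such an R need not be serial — not valid.
(E) Dia Dia p -> Dia p is the dual of axiom 4; it is valid on a frame exactly when R is transitive. Every such R is transitive, so valid.
(F) p -> Box Dia p is axiom B; it is valid on a frame exactly when R is symmetric. Every such R is symmetric, so valid.

B, C, E, F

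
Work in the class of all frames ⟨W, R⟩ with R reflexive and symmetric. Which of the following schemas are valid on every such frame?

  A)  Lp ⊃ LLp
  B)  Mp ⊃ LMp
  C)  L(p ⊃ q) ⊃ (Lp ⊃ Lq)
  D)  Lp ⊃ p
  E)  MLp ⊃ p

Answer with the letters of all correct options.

Reflexive relations are serial.
(A) Lp ⊃ LLp is axiom 4; it is valid on a frame exactly when R is transitive. Such an R need not be transitive, so not valid.
(B) axiom 5: valid iff R is euclidean. Such an R need not be euclidean — not valid.
(C) L(p ⊃ q) ⊃ (Lp ⊃ Lq) is the K axiom; it holds on all frames — valid.
(D) Lp ⊃ p is axiom T; it is valid on a frame exactly when R is reflexive. Every such R is reflexive, so valid.
(E) MLp ⊃ p is the dual of axiom B, which corresponds to symmetry. Every such R is symmetric — valid.

C, D, E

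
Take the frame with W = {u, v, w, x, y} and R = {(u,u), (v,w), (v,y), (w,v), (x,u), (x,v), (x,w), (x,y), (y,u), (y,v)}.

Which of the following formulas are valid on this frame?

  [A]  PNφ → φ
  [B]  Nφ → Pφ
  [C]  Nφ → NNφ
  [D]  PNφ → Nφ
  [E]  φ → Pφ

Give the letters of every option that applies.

R is not reflexive: not v R v.
R is not symmetric: x R u but not u R x.
R is not transitive: v R w and w R v but not v R v.
R is not euclidean: v R w and v R y but not w R y.
R is serial: every world has an R-successor.
(A) PNφ → φ is the dual of axiom B; it is valid on a frame exactly when R is symmetric. R is not symmetric, so not valid.
(B) axiom D: valid iff R is serial. R is serial — valid.
(C) Nφ → NNφ is axiom 4; it is valid on a frame exactly when R is transitive. R is not transitive, so not valid.
(D) PNφ → Nφ is the dual of axiom 5; it is valid on a frame exactly when R is euclidean. R is not euclidean, so not valid.
(E) φ → Pφ is the dual of axiom T; it is valid on a frame exactly when R is reflexive. R is not reflexive, so not valid.

B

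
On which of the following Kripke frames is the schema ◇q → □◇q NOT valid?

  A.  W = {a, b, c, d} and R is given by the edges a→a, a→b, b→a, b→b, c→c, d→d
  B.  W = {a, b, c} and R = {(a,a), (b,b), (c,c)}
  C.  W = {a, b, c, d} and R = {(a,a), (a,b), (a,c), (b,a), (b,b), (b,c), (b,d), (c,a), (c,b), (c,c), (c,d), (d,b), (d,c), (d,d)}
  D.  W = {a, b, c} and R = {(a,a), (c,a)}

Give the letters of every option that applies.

The schema ◇q → □◇q is axiom 5; it is valid on a frame iff R is euclidean.
(A) R is euclidean (any two R-successors of the same world are R-related), so the schema is valid here.
(B) R is euclidean (any two R-successors of the same world are R-related), so the schema is valid here.
(C) R is not euclidean (b R a and b R d but not a R d), so the schema fails here.
(D) R is euclidean (any two R-successors of the same world are R-related), so the schema is valid here.

C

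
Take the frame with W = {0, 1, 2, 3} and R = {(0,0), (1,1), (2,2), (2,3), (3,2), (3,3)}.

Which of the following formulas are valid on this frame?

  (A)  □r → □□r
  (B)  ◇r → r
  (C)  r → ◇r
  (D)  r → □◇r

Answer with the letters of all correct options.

A, C, D

R is reflexive: each world relates to itself.
R is symmetric: every R-edge is matched by its reverse.
R is transitive: R is closed under composition.
R is not a subset of the identity: 2 R 3 with 2 ≠ 3.
(A) □r → □□r (axiom 4) characterises the transitive frames. R is transitive — valid.
(B) ◇r → r is valid only on frames where every R-edge is a self-loop. Here R ⊄ identity — not valid.
(C) r → ◇r is the dual of axiom T; it is valid on a frame exactly when R is reflexive. R is reflexive, so valid.
(D) axiom B: valid iff R is symmetric. R is symmetric — valid.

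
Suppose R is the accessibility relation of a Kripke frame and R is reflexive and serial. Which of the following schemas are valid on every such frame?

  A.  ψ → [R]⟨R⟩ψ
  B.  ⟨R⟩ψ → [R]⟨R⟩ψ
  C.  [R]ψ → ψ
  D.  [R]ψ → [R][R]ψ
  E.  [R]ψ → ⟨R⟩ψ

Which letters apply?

C, E

(A) ψ → [R]⟨R⟩ψ is axiom B; it is valid on a frame exactly when R is symmetric. Such an R need not be symmetric, so not valid.
(B) ⟨R⟩ψ → [R]⟨R⟩ψ is axiom 5; it is valid on a frame exactly when R is euclidean. Such an R need not be euclidean, so not valid.
(C) [R]ψ → ψ (axiom T) characterises the reflexive frames. Every such R is reflexive — valid.
(D) axiom 4: valid iff R is transitive. Such an R need not be transitive — not valid.
(E) [R]ψ → ⟨R⟩ψ is axiom D; it is valid on a frame exactly when R is serial. Every such R is serial, so valid.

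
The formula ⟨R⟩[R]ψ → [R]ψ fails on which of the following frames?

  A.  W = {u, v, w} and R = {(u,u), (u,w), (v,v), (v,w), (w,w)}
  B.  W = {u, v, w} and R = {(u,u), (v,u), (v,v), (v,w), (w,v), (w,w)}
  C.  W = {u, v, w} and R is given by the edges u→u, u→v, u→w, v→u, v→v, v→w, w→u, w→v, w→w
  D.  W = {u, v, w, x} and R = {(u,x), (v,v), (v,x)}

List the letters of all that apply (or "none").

The schema ⟨R⟩[R]ψ → [R]ψ is the dual of axiom 5; it is valid on a frame iff R is euclidean.
(A) R is not euclidean (u R w and u R u but not w R u), so the schema fails here.
(B) R is not euclidean (v R u and v R v but not u R v), so the schema fails here.
(C) R is euclidean (any two R-successors of the same world are R-related), so the schema is valid here.
(D) R is not euclidean (v R x and v R v but not x R v), so the schema fails here.

A, B, D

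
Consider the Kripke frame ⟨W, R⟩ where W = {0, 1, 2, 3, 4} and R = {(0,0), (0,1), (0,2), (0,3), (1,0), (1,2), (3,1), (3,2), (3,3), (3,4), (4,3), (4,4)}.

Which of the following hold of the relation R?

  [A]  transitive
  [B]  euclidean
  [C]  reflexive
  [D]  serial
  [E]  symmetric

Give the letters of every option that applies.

(A) not transitive: 0 R 3 and 3 R 4 but not 0 R 4.
(B) not euclidean: 0 R 1 and 0 R 3 but not 1 R 3.
(C) not reflexive: not 1 R 1.
(D) not serial: 2 has no R-successor.
(E) not symmetric: 0 R 2 but not 2 R 0.

none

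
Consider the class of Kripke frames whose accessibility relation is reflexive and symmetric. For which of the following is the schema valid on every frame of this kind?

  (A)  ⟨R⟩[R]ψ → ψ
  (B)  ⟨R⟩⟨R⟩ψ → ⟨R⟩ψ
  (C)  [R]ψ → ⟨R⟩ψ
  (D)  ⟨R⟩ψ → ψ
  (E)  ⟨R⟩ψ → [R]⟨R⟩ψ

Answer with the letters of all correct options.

Reflexive relations are serial.
(A) ⟨R⟩[R]ψ → ψ (the dual of axiom B) characterises the symmetric frames. Every such R is symmetric — valid.
(B) ⟨R⟩⟨R⟩ψ → ⟨R⟩ψ (the dual of axiom 4) characterises the transitive frames. Such an R need not be transitive — not valid.
(C) [R]ψ → ⟨R⟩ψ (axiom D) characterises the serial frames. Every such R is serial — valid.
(D) ⟨R⟩ψ → ψ is valid only on frames where every R-edge is a self-loop. Such an R need not be a subset of the identity — not valid.
(E) axiom 5: valid iff R is euclidean. Such an R need not be euclidean — not valid.

A, C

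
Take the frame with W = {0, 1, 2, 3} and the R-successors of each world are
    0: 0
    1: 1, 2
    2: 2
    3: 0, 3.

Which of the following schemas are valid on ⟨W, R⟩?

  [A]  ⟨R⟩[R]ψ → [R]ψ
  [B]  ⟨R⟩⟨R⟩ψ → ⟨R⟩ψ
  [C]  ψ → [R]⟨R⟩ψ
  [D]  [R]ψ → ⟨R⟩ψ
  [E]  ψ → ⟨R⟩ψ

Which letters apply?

B, D, E

R is reflexive: each world relates to itself.
R is not symmetric: 1 R 2 but not 2 R 1.
R is transitive: R is closed under composition.
R is not euclidean: 1 R 2 and 1 R 1 but not 2 R 1.
R is serial: every world has an R-successor.
(A) ⟨R⟩[R]ψ → [R]ψ (the dual of axiom 5) characterises the euclidean frames. R is not euclidean — not valid.
(B) ⟨R⟩⟨R⟩ψ → ⟨R⟩ψ (the dual of axiom 4) characterises the transitive frames. R is transitive — valid.
(C) ψ → [R]⟨R⟩ψ (axiom B) characterises the symmetric frames. R is not symmetric — not valid.
(D) [R]ψ → ⟨R⟩ψ is axiom D, which corresponds to seriality. R is serial — valid.
(E) the dual of axiom T: valid iff R is reflexive. R is reflexive — valid.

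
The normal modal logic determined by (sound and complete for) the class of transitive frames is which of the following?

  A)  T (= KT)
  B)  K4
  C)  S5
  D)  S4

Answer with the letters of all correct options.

B

(A) T (= KT) is determined by the class of reflexive frames.
(B) K4 is determined by exactly this class.
(C) S5 is determined by the class of reflexive, symmetric, and transitive frames.
(D) S4 is determined by the class of reflexive and transitive frames.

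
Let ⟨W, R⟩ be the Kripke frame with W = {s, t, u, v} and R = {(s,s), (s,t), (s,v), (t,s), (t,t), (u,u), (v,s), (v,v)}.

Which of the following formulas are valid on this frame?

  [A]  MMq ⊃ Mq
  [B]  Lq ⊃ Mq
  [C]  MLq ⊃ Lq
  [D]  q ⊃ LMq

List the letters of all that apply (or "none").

B, D

R is symmetric: every R-edge is matched by its reverse.
R is not transitive: t R s and s R v but not t R v.
R is not euclidean: s R t and s R v but not t R v.
R is serial: every world has an R-successor.
(A) MMq ⊃ Mq is the dual of axiom 4, which corresponds to transitivity. R is not transitive — not valid.
(B) Lq ⊃ Mq is axiom D; it is valid on a frame exactly when R is serial. R is serial, so valid.
(C) MLq ⊃ Lq (the dual of axiom 5) characterises the euclidean frames. R is not euclidean — not valid.
(D) axiom B: valid iff R is symmetric. R is symmetric — valid.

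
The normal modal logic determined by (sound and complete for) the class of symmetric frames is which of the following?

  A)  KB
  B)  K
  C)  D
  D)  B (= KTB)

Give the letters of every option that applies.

A

(A) KB is determined by exactly this class.
(B) K is determined by the class of arbitrary frames.
(C) D is determined by the class of serial frames.
(D) B (= KTB) is determined by the class of reflexive and symmetric frames.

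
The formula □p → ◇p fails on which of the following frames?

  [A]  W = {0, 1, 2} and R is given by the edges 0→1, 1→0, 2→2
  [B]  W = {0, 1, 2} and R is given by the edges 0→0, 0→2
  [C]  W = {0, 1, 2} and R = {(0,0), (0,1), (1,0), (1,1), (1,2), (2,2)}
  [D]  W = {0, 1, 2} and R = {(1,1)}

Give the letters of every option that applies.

The schema □p → ◇p is axiom D; it is valid on a frame iff R is serial.
(A) R is serial (every world has an R-successor), so the schema is valid here.
(B) R is not serial (1 has no R-successor), so the schema fails here.
(C) R is serial (every world has an R-successor), so the schema is valid here.
(D) R is not serial (0 has no R-successor), so the schema fails here.

B, D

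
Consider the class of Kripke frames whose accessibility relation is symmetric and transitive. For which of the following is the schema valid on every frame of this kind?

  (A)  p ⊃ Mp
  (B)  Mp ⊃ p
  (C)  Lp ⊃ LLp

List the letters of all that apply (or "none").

C

A symmetric transitive relation is euclidean (uRv and uRw give vRu by symmetry, then vRw by transitivity).
(A) p ⊃ Mp is the dual of axiom T, which corresponds to reflexivity. Such an R need not be reflexive — not valid.
(B) Mp ⊃ p is the converse of T; it holds exactly when R ⊆ identity. Such an R need not be a subset of the identity — not valid.
(C) axiom 4: valid iff R is transitive. Every such R is transitive — valid.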